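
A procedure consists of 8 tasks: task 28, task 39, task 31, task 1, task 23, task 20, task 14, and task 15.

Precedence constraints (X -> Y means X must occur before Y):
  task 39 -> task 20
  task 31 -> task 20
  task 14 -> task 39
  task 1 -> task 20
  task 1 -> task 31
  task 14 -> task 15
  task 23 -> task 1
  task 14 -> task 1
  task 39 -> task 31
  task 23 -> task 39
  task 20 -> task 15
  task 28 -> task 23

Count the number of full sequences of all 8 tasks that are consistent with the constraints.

6

The tasks with no prerequisites are task 28, task 14; any of them can be placed first.
Enumerating by repeatedly choosing an available task (one whose prerequisites are all placed) gives 6 distinct complete orderings.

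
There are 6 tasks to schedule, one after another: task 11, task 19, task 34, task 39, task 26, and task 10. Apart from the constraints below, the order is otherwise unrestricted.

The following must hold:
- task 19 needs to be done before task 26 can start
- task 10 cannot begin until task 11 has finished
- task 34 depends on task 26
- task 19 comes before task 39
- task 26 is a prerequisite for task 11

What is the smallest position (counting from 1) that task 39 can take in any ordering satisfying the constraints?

Working backwards through the constraints from task 39, its only required predecessor is task 19.
With 1 mandatory predecessor, the earliest task 39 can sit is position 1+1 = 2, and placing just that one first achieves it.

2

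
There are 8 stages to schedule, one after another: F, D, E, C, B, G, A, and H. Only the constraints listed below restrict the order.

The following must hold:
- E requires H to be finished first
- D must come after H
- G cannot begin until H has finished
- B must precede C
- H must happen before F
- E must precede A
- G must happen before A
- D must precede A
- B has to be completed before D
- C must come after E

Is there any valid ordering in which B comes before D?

Yes

B is actually forced before D by the constraints, so certainly some valid ordering has B first.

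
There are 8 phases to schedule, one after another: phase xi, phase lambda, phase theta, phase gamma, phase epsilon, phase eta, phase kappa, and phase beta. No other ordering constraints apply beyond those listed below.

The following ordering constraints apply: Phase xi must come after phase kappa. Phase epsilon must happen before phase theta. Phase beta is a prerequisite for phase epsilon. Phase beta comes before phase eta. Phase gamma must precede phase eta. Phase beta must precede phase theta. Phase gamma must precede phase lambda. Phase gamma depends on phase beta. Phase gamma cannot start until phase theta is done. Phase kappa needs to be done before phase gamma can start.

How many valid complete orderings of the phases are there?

The phases with no prerequisites are phase kappa, phase beta; any of them can be placed first.
Systematically extending each partial ordering one phase at a time and counting, there are 44 complete orderings.

44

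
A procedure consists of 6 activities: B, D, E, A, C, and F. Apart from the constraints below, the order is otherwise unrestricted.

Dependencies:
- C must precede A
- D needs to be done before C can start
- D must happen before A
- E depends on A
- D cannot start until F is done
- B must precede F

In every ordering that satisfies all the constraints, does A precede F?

No

In fact the dependencies run the other way: F → D → A.
So A never precedes F.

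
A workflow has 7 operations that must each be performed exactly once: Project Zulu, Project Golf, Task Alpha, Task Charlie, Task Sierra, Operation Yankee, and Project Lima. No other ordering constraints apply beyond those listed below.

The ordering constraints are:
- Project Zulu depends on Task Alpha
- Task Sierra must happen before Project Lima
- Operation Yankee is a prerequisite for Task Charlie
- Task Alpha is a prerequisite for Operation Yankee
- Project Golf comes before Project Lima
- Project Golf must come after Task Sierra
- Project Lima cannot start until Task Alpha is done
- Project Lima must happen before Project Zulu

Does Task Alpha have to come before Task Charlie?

There is a constraint chain Task Alpha → Operation Yankee → Task Charlie.
That forces Task Alpha before Task Charlie in every valid schedule.

Yes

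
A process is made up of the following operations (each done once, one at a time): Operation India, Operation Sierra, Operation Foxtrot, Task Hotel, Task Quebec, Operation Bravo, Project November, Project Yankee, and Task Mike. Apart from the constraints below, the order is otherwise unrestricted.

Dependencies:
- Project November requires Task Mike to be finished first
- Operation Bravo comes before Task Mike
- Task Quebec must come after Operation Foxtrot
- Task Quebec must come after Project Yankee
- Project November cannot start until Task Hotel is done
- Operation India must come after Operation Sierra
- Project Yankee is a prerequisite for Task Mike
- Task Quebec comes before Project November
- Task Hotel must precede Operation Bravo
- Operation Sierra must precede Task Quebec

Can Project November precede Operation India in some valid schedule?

Yes

No chain of constraints runs from Operation India to Project November, so Operation India is not required to come first.
That means at least one valid schedule has Project November before Operation India.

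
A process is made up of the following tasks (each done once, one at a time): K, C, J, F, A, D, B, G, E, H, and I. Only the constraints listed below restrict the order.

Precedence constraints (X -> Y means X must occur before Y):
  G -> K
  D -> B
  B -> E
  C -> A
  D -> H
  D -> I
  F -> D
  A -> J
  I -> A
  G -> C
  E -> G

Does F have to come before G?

Following the dependencies: F → D → B → E → G.
Hence F necessarily comes before G.

Yes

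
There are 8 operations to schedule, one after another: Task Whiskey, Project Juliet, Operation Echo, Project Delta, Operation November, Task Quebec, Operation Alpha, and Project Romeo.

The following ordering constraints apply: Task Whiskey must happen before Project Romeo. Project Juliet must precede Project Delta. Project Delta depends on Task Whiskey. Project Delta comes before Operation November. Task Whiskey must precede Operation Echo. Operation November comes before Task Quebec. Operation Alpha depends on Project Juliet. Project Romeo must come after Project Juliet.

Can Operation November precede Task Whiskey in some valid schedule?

No

There is a dependency chain Task Whiskey → Project Delta → Operation November, so Operation November always comes after Task Whiskey.
So no valid ordering can have Operation November before Task Whiskey.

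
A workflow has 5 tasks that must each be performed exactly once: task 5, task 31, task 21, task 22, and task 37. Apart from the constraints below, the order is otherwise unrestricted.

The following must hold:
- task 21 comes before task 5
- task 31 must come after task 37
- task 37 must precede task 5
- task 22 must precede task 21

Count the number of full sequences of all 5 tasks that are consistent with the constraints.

2 tasks have no prerequisites (task 22, task 37), so any of them could come first.
Counting all ways to extend the partial order to a total order gives 9.

9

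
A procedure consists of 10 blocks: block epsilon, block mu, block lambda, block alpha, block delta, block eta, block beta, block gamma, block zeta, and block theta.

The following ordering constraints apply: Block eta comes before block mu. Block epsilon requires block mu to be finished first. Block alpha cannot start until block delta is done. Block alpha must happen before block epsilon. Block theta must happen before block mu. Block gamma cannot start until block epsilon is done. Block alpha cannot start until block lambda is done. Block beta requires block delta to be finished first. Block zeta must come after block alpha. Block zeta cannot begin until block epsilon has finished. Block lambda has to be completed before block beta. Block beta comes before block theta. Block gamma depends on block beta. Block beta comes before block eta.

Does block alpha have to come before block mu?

Block alpha and block mu are not related by any chain of constraints.
There exist valid orderings with block mu before block alpha, so block alpha is not required to come first.

No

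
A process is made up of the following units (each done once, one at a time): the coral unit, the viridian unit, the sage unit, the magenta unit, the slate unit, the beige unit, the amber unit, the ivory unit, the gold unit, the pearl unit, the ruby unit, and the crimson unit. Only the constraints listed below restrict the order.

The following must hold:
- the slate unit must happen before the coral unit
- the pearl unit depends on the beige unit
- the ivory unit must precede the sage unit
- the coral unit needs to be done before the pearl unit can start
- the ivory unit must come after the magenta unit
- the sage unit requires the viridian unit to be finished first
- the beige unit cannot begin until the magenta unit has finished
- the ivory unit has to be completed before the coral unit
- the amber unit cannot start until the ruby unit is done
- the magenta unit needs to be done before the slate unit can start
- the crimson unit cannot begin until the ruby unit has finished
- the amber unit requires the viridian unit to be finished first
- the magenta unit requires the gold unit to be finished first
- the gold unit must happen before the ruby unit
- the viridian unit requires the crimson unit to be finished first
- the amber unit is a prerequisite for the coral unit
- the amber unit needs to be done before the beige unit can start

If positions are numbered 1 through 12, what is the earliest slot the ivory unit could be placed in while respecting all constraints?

3

The units that are forced before the ivory unit, directly or transitively, are the magenta unit, the gold unit. That's 2 units.
With 2 mandatory predecessors, the earliest the ivory unit can sit is position 2+1 = 3, and placing just those 2 first achieves it.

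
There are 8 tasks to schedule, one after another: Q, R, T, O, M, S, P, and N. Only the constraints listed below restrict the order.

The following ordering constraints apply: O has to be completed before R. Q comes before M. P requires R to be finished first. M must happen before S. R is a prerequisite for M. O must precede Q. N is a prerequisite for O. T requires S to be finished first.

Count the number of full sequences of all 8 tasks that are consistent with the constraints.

N is the only task with nothing required before it, so every ordering starts there.
Systematically extending each partial ordering one task at a time and counting, there are 9 complete orderings.

9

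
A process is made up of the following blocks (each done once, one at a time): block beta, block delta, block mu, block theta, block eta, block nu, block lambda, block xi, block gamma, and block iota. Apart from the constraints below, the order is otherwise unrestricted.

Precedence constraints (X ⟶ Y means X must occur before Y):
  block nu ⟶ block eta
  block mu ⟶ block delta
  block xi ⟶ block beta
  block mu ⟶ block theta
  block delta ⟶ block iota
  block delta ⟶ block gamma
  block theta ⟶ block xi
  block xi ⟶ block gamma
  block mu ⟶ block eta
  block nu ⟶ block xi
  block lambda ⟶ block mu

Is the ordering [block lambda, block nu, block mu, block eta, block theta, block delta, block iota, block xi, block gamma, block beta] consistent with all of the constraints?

Checking each listed constraint against this order: for instance, block nu is in position 2 and block xi in position 8, so that constraint holds — and the remaining constraints check out the same way.

Yes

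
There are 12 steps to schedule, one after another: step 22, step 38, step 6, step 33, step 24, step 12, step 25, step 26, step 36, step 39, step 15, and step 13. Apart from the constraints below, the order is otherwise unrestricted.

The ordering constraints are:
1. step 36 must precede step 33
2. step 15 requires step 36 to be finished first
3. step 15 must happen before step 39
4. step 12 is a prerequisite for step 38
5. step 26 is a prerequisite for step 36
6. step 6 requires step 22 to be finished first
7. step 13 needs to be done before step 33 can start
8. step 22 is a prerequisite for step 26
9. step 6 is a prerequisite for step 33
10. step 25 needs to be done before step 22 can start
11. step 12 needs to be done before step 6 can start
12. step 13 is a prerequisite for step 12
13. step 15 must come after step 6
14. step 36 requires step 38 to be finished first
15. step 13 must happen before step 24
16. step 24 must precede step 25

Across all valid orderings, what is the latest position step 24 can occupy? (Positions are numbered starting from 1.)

4

The steps that are forced after step 24, directly or by a chain of constraints, are step 22, step 6, step 33, step 25, step 26, step 36, step 39, step 15. That's 8 steps.
So at least 8 steps follow step 24, putting step 24 no later than position 4. That position is achievable by scheduling everything else first.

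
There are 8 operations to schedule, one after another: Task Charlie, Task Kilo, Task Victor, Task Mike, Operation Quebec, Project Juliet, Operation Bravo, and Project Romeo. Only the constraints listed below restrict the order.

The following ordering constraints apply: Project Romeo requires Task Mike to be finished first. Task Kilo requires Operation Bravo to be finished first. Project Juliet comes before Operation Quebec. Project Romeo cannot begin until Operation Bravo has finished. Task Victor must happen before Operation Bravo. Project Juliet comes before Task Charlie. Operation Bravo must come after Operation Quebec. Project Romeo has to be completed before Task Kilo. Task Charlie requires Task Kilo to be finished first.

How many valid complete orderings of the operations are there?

15

3 operations have no prerequisites (Task Victor, Task Mike, Project Juliet), so any of them could come first.
Enumerating by repeatedly choosing an available operation (one whose prerequisites are all placed) gives 15 distinct complete orderings.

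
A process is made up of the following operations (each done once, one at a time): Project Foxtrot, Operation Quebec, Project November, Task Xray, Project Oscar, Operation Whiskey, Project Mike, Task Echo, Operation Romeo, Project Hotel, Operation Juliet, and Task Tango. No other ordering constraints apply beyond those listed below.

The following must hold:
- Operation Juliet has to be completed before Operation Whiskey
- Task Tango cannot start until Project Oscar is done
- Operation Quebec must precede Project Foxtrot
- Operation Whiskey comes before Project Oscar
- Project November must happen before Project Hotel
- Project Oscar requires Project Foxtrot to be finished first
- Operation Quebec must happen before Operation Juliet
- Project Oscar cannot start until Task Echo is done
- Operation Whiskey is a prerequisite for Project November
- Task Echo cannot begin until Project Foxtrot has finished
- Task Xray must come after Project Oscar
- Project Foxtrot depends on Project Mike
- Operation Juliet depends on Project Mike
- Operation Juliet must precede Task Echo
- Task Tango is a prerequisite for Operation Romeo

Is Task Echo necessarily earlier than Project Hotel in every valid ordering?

No

No chain of constraints connects Task Echo to Project Hotel in either direction.
There exist valid orderings with Project Hotel before Task Echo, so Task Echo is not required to come first.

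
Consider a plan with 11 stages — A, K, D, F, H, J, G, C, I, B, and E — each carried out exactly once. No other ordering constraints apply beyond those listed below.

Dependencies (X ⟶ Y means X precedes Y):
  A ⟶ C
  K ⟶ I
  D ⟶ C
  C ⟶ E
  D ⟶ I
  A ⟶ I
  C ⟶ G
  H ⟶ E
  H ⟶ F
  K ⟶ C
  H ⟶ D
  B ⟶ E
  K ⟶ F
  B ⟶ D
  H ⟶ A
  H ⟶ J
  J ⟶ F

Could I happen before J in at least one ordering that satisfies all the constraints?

Yes

No chain of constraints runs from J to I, so J is not required to come first.
So a valid ordering placing I earlier than J exists.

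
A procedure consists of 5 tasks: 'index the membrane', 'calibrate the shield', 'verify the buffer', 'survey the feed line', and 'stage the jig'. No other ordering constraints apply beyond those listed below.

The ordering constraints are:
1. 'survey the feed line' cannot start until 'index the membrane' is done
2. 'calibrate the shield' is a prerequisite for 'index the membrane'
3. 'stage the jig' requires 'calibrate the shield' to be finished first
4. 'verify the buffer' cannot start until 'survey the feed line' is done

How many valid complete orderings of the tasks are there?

4

'calibrate the shield' is the only task with nothing required before it, so every ordering starts there.
Counting all ways to extend the partial order to a total order gives 4.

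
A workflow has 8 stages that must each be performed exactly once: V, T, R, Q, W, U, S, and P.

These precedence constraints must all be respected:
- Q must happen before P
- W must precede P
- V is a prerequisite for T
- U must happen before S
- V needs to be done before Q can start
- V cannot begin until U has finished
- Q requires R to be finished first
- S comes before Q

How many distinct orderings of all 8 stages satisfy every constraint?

209

The stages with no prerequisites are R, W, U; any of them can be placed first.
Enumerating by repeatedly choosing an available stage (one whose prerequisites are all placed) gives 209 distinct complete orderings.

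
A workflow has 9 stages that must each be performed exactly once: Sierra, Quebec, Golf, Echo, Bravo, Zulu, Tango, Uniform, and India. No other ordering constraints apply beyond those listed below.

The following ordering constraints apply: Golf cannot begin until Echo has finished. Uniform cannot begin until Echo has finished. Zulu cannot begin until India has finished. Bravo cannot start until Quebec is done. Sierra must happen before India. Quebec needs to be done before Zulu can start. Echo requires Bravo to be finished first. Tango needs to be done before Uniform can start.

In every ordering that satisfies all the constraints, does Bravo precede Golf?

Chaining the stated constraints: Bravo → Echo → Golf.
That forces Bravo before Golf in every valid schedule.

Yes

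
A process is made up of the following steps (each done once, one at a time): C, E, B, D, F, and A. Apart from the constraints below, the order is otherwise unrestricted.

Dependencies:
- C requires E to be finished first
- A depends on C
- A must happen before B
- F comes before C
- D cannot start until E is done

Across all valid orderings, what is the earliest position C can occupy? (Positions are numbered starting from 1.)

Working backwards through the constraints from C, its full set of required predecessors is E, F — 2 of them.
So at minimum 2 steps come before C, putting C no earlier than position 3. That position is achievable by scheduling exactly those predecessors first.

3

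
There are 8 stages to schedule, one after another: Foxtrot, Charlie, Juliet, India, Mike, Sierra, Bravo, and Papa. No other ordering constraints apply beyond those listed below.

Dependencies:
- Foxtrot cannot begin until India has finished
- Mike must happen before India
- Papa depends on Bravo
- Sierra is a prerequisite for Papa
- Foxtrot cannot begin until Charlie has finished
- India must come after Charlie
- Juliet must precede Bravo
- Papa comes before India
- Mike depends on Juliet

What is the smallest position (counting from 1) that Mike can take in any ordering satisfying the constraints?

Working backwards through the constraints from Mike, its only required predecessor is Juliet.
With 1 mandatory predecessor, the earliest Mike can sit is position 1+1 = 2, and placing just that one first achieves it.

2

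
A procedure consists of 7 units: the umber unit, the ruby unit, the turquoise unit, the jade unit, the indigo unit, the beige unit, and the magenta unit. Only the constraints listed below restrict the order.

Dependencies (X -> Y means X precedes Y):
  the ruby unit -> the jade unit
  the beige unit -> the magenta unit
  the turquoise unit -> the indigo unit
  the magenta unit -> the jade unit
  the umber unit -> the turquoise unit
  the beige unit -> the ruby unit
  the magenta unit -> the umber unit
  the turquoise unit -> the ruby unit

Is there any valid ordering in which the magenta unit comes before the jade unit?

Yes

The magenta unit is actually forced before the jade unit by the constraints, so certainly some valid ordering has the magenta unit first.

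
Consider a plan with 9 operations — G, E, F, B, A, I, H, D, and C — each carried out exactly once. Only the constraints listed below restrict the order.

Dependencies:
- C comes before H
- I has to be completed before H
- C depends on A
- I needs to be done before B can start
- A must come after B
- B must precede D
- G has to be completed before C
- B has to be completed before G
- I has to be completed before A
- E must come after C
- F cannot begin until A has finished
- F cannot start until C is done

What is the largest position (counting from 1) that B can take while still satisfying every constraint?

2

Following every chain forward from B, the operations that must come later are G, E, F, A, H, D, C — 7 of them.
With 7 mandatory successors out of 9 operations total, the latest slot for B is 9−7 = 2, and it's reachable by doing all non-successors before B.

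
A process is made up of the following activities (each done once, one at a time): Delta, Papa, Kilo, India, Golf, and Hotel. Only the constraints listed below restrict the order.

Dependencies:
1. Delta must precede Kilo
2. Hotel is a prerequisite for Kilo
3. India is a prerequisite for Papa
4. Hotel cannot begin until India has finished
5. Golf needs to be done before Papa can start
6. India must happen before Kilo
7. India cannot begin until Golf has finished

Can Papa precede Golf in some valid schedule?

The constraints give a chain Golf → Papa, which forces Golf before Papa.
Hence Papa can never be scheduled before Golf.

No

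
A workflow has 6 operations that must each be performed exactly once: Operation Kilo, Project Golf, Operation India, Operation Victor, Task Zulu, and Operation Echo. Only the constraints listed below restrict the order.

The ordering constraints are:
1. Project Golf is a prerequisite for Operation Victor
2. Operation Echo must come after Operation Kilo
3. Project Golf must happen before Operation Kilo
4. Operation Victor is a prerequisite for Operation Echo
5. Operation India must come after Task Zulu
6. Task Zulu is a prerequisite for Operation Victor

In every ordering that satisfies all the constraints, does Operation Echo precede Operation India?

No chain of constraints connects Operation Echo to Operation India in either direction.
A valid ordering placing Operation India before Operation Echo exists, so the answer is no.

No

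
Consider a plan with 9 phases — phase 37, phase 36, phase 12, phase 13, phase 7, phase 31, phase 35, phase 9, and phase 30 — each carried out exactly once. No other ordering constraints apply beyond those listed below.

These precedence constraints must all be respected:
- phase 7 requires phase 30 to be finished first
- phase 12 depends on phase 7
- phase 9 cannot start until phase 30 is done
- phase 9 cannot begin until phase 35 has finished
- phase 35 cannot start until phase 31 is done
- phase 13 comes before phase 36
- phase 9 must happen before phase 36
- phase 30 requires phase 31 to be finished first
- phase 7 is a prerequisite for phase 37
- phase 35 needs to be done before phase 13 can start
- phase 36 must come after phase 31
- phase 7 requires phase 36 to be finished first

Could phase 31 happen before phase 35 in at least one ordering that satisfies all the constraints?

Phase 31 is actually forced before phase 35 by the constraints, so certainly some valid ordering has phase 31 first.

Yes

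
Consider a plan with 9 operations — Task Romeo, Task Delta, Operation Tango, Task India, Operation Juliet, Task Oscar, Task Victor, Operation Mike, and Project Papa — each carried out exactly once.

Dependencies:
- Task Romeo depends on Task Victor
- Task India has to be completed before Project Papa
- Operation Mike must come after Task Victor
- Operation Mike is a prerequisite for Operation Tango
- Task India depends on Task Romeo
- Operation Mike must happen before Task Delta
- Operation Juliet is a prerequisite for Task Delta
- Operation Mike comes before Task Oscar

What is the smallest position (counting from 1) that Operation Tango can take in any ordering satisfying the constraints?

Every operation that must precede Operation Tango has to come before it. Tracing all chains that end at Operation Tango, those operations are: Task Victor, Operation Mike — 2 in total.
So at minimum 2 operations come before Operation Tango, putting Operation Tango no earlier than position 3. That position is achievable by scheduling exactly those predecessors first.

3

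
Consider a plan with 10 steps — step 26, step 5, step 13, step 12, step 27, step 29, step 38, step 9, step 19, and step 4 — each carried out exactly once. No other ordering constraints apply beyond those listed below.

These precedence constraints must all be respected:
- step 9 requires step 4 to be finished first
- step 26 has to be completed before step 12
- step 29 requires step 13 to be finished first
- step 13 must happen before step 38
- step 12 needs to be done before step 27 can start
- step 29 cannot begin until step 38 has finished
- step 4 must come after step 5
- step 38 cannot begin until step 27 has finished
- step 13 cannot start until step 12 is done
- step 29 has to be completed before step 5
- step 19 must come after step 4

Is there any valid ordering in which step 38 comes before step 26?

No

The constraints give a chain step 26 → step 12 → step 13 → step 38, which forces step 26 before step 38.
Hence step 38 can never be scheduled before step 26.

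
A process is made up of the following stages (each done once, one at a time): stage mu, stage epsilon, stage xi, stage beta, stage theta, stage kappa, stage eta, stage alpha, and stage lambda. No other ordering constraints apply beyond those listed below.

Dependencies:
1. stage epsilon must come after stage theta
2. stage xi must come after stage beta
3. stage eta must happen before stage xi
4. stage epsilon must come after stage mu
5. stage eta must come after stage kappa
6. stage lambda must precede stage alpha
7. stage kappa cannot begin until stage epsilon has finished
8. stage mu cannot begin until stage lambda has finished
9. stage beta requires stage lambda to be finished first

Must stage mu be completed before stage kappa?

Following the dependencies: stage mu → stage epsilon → stage kappa.
That forces stage mu before stage kappa in every valid schedule.

Yes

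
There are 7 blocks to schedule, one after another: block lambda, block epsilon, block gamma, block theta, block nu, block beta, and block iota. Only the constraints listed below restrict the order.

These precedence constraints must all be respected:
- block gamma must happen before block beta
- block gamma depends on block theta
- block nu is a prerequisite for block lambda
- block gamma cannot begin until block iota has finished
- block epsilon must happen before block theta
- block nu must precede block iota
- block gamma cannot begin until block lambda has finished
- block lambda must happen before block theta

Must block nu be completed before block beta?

There is a constraint chain block nu → block lambda → block gamma → block beta.
So block nu must precede block beta in any valid ordering.

Yes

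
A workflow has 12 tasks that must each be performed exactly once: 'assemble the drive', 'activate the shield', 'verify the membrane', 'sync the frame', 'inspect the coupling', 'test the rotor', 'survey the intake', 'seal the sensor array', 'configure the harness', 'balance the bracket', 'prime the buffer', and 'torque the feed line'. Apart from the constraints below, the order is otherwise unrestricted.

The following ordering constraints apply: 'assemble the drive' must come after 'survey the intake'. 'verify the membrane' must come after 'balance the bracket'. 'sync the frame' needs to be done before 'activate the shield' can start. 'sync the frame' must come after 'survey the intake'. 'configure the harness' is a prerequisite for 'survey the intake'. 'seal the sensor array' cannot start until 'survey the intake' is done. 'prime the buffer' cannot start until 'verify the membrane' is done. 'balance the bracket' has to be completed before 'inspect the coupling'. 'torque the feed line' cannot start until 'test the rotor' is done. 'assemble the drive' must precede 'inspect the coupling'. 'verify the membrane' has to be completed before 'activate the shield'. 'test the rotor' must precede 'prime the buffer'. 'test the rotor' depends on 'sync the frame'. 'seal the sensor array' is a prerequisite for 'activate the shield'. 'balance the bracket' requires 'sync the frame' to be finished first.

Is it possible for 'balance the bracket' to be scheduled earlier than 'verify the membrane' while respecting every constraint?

Yes

'balance the bracket' is actually forced before 'verify the membrane' by the constraints, so certainly some valid ordering has 'balance the bracket' first.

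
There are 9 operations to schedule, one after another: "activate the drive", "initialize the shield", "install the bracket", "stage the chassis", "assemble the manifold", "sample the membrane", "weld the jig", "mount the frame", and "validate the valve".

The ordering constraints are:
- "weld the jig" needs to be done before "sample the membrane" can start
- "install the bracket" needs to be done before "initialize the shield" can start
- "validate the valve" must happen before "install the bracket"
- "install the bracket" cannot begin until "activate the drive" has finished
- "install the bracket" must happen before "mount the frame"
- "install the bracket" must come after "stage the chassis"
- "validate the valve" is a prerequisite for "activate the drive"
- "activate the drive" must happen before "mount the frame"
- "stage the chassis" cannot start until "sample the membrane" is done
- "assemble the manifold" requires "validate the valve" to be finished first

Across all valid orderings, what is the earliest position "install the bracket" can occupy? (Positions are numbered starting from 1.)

6

Working backwards through the constraints from "install the bracket", its full set of required predecessors is "activate the drive", "stage the chassis", "sample the membrane", "weld the jig", "validate the valve" — 5 of them.
So at minimum 5 operations come before "install the bracket", putting "install the bracket" no earlier than position 6. That position is achievable by scheduling exactly those predecessors first.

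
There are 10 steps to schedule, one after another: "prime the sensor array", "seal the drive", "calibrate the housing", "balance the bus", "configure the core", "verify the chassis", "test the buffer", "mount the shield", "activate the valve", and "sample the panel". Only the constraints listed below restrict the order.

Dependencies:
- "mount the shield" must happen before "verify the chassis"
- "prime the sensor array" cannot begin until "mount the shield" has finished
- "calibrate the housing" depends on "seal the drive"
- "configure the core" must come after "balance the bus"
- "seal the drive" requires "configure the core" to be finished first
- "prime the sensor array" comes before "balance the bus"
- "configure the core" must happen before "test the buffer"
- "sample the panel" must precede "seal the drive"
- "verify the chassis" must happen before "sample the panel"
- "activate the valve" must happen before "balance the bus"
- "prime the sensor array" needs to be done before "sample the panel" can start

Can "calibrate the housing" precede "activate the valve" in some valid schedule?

No

The constraints give a chain "activate the valve" → "balance the bus" → "configure the core" → "seal the drive" → "calibrate the housing", which forces "activate the valve" before "calibrate the housing".
So no valid ordering can have "calibrate the housing" before "activate the valve".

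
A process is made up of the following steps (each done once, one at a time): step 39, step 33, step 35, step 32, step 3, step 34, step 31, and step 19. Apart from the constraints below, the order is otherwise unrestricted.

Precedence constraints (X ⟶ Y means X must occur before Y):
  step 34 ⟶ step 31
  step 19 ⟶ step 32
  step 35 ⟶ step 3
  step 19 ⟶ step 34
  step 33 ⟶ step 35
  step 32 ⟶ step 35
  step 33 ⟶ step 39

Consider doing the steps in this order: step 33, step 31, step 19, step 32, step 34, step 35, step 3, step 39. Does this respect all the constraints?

No

The sequence places step 31 ahead of step 34.
That contradicts the constraint that step 34 must precede step 31.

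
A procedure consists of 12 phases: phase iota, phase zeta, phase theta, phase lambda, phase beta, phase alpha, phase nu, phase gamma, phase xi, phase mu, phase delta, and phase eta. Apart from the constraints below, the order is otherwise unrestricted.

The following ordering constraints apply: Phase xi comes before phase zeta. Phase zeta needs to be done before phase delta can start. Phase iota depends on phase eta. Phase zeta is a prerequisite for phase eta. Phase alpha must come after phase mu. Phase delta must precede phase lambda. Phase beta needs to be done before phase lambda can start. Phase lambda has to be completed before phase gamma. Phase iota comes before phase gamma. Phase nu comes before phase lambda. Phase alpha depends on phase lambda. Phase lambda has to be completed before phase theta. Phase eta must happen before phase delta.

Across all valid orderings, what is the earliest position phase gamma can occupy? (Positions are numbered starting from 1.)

9

The phases that are forced before phase gamma, directly or transitively, are phase iota, phase zeta, phase lambda, phase beta, phase nu, phase xi, phase delta, phase eta. That's 8 phases.
So at minimum 8 phases come before phase gamma, putting phase gamma no earlier than position 9. That position is achievable by scheduling exactly those predecessors first.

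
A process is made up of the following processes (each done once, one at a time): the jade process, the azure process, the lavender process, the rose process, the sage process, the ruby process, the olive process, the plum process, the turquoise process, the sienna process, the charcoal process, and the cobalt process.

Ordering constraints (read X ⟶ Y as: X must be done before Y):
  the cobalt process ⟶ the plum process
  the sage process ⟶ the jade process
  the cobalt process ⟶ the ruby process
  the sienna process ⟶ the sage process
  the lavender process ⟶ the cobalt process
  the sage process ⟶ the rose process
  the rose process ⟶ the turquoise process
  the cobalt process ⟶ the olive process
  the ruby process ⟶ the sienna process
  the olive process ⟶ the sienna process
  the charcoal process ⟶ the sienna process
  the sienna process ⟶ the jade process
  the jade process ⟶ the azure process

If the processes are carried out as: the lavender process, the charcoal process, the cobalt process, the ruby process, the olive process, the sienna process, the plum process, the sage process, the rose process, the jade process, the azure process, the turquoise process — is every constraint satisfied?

Going through the constraints one by one, each required predecessor appears earlier in the sequence than its dependent — e.g. the charcoal process (position 2) is before the sienna process (position 6), as required.

Yes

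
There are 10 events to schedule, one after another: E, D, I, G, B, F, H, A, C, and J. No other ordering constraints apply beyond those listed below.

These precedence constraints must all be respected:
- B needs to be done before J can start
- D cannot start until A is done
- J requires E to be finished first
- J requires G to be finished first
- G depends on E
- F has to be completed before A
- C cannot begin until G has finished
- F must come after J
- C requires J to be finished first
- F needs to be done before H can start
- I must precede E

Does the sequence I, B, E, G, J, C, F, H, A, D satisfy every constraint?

Going through the constraints one by one, each required predecessor appears earlier in the sequence than its dependent — e.g. B (position 2) is before J (position 5), as required.

Yes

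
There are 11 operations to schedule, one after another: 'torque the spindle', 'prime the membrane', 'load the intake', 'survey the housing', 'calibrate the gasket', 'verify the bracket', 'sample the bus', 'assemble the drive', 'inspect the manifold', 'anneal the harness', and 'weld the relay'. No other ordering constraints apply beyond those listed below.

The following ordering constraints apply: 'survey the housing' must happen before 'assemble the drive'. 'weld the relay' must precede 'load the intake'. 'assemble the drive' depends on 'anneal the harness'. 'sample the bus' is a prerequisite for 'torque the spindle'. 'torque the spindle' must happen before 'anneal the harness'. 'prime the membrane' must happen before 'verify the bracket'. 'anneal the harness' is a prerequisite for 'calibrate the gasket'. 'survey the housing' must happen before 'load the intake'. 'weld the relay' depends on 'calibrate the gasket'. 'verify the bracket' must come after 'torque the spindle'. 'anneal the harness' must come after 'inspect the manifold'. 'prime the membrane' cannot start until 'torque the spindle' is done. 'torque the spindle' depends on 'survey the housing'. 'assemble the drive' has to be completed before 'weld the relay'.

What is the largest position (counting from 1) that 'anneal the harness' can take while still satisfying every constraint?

The operations that are forced after 'anneal the harness', directly or by a chain of constraints, are 'load the intake', 'calibrate the gasket', 'assemble the drive', 'weld the relay'. That's 4 operations.
So at least 4 operations follow 'anneal the harness', putting 'anneal the harness' no later than position 7. That position is achievable by scheduling everything else first.

7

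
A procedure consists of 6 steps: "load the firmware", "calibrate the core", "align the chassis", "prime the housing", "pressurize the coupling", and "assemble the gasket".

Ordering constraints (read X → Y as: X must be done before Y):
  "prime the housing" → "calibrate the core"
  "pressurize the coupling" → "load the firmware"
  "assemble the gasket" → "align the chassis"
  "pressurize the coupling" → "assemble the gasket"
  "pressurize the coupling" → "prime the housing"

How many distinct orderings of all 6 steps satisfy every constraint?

"pressurize the coupling" is the only step with nothing required before it, so every ordering starts there.
Systematically extending each partial ordering one step at a time and counting, there are 30 complete orderings.

30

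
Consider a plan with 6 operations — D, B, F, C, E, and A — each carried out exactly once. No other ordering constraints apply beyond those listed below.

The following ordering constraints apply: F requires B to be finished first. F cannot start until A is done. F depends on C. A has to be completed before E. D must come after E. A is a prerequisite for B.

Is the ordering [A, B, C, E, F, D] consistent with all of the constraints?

Checking each listed constraint against this order: for instance, A is in position 1 and F in position 5, so that constraint holds — and the remaining constraints check out the same way.

Yes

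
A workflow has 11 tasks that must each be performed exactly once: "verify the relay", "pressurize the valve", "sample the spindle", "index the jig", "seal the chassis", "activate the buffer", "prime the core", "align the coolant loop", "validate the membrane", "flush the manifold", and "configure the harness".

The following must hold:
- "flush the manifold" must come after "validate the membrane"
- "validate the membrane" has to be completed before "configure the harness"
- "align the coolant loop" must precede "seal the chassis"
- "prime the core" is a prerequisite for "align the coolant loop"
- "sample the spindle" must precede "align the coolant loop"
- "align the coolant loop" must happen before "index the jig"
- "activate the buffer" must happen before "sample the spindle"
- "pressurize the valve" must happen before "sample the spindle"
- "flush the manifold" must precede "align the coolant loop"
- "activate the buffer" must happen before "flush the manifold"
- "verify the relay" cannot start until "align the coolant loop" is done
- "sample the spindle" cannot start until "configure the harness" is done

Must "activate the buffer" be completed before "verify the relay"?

There is a constraint chain "activate the buffer" → "flush the manifold" → "align the coolant loop" → "verify the relay".
Hence "activate the buffer" necessarily comes before "verify the relay".

Yes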